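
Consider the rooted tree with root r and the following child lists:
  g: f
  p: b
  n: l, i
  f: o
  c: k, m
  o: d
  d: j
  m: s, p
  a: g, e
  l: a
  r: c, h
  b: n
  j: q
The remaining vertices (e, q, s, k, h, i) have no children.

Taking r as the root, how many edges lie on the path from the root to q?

Climbing from q to the root: q–j–d–o–f–g–a–l–n–b–p–m–c–r. That's 13 steps.

13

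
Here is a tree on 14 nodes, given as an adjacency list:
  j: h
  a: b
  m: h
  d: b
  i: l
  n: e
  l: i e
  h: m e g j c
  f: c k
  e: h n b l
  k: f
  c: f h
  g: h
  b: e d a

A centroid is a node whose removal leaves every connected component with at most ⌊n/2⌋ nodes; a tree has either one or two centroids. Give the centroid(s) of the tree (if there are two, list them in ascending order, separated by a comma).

Delete e: the remaining components have sizes 7, 3, 2, 1. Max 7 ≤ 7, so e is a centroid.
Its neighbour h also leaves a largest component of size 7, so both are centroids.

e, h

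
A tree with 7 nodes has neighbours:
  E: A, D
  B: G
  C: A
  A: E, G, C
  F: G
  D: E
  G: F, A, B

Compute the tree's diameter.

A longest path is D–E–A–G–F, with 4 edges.

4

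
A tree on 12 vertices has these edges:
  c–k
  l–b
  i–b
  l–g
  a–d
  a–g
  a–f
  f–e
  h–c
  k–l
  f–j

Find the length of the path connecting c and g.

3

c–k–l–g: 3 edges.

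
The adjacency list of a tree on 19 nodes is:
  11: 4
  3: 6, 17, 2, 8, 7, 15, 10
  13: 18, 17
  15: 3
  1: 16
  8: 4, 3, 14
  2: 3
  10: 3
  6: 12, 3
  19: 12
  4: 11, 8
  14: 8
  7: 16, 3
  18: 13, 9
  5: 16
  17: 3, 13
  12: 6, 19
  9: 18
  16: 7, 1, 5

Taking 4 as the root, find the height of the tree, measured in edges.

6

A deepest node is 9, reached by 4 – 8 – 3 – 17 – 13 – 18 – 9.
That path has 6 edges, so the height is 6.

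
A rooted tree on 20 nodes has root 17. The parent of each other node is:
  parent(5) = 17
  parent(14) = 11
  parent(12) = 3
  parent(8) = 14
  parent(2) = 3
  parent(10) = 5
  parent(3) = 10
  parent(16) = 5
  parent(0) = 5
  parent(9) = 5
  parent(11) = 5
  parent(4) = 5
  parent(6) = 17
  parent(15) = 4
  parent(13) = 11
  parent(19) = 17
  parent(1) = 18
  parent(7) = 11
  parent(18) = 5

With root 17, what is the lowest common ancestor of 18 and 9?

5

Ancestors of 18 (toward the root): 18, 5, 17.
Ancestors of 9: 9, 5, 17.
The deepest node appearing in both lists is 5.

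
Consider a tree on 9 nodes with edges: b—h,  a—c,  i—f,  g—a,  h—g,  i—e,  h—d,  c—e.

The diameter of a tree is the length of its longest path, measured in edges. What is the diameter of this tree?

7

A longest path is f-i-e-c-a-g-h-b, with 7 edges.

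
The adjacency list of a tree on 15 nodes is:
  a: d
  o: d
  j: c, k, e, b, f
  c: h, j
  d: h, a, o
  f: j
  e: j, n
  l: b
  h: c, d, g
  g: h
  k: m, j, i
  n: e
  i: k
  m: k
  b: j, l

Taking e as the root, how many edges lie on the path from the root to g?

4

Climbing from g to the root: g–h–c–j–e. That's 4 steps.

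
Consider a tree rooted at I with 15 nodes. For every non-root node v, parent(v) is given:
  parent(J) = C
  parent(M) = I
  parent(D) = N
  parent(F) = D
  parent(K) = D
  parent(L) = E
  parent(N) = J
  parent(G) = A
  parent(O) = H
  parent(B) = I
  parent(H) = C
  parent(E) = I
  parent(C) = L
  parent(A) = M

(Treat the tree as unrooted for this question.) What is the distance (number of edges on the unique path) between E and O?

The path is E - L - C - H - O, which has 4 edges.

4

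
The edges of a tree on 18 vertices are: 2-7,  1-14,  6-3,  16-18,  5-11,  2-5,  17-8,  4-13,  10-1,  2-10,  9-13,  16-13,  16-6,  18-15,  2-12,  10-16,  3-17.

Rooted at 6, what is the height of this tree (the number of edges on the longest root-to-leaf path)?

The longest root-to-leaf path is 6 → 16 → 10 → 2 → 5 → 11 (5 edges).

5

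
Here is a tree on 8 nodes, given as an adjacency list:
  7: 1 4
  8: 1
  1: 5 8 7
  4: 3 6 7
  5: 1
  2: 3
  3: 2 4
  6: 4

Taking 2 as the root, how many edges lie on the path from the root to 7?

Climbing from 7 to the root: 7–4–3–2. That's 3 steps.

3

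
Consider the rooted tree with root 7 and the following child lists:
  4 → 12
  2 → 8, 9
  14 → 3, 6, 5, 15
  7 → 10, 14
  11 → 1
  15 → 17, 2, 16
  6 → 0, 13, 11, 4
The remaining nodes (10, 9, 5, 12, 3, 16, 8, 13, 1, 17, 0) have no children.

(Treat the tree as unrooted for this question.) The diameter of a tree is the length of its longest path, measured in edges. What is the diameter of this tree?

6

Starting from 9, a farthest node is 1 at distance 6.
One longest path: 9 - 2 - 15 - 14 - 6 - 11 - 1.
So the diameter is 6.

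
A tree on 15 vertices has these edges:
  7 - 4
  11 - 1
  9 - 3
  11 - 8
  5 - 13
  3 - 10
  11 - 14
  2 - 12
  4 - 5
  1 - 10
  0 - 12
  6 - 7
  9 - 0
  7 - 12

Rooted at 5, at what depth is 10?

7

5–4–7–12–0–9–3–10 — 7 edges.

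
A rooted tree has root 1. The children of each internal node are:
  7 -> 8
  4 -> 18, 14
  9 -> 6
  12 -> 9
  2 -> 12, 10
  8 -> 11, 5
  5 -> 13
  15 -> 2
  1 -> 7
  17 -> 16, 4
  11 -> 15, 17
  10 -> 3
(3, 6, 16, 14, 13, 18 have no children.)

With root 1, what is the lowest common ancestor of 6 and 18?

11

Ancestors of 6 (toward the root): 6, 9, 12, 2, 15, 11, 8, 7, 1.
Ancestors of 18: 18, 4, 17, 11, 8, 7, 1.
The deepest node appearing in both lists is 11.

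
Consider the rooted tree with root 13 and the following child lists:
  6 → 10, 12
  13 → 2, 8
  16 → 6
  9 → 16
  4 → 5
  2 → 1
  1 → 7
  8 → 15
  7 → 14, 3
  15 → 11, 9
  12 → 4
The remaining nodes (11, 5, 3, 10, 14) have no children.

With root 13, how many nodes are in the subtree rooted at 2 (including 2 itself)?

5

The subtree rooted at 2 contains: 2, 1, 7, 3, 14 — 5 nodes.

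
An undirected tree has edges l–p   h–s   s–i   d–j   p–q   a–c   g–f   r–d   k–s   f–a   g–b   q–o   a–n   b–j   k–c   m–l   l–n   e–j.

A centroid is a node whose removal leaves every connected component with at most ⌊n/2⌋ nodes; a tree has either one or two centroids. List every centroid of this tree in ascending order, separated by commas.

Removing a splits the tree into components of sizes 7, 6, 5; the largest is 7 ≤ ⌊19/2⌋ = 9.
Every other node leaves some component of size > 9, so the centroid is unique.

a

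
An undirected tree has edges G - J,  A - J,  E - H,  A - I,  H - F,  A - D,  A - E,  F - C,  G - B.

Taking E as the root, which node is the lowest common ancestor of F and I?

E

Ancestors of F (toward the root): F, H, E.
Ancestors of I: I, A, E.
The deepest node appearing in both lists is E.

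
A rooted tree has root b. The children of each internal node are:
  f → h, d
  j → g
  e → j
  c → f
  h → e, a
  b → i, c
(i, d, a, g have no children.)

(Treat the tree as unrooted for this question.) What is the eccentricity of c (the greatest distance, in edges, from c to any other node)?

The node farthest from c is g, via c-f-h-e-j-g — 5 edges.

5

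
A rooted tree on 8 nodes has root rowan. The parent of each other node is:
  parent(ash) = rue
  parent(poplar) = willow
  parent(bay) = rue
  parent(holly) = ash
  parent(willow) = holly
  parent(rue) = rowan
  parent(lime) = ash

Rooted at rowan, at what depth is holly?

Path from rowan to holly: rowan – rue – ash – holly, which has 3 edges.

3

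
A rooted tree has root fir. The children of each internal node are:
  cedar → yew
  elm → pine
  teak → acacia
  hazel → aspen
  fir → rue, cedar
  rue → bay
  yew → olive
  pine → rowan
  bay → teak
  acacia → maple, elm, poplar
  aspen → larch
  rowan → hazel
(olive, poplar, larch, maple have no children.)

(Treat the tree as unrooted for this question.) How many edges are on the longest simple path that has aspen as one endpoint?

A farthest node from aspen is olive.
The path aspen – hazel – rowan – pine – elm – acacia – teak – bay – rue – fir – cedar – yew – olive has 12 edges.

12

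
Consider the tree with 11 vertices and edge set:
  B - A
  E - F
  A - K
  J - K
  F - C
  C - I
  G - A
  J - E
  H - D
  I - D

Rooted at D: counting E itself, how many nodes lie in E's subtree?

The subtree rooted at E contains: E, J, K, A, B, G — 6 nodes.

6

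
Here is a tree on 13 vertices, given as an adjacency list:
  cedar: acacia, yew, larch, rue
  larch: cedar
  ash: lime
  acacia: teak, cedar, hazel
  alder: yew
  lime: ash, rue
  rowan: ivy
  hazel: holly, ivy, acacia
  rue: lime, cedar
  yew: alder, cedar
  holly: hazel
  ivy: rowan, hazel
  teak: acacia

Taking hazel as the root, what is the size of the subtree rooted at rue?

Descendants of rue (including itself): rue, lime, ash. That's 3.

3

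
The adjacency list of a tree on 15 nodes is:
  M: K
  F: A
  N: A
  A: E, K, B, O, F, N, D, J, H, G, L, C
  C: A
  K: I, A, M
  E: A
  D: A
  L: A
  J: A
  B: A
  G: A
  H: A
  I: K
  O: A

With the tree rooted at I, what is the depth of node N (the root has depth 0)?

3

Climbing from N to the root: N–A–K–I. That's 3 steps.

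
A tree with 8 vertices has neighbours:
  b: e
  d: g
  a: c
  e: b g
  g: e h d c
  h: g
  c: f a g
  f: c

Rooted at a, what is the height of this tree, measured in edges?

4

The longest root-to-leaf path is a → c → g → e → b (4 edges).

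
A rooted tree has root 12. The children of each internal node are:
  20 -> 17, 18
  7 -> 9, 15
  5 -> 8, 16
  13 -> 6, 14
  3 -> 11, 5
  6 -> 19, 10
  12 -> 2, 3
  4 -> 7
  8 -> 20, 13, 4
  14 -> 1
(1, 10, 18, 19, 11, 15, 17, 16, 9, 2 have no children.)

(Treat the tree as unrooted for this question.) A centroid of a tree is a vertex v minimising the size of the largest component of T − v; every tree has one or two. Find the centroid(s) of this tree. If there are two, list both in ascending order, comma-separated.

Removing 8 splits the tree into components of sizes 6, 6, 4, 3; the largest is 6 ≤ ⌊20/2⌋ = 10.
No neighbour of 8 does as well, so 8 is the unique centroid.

8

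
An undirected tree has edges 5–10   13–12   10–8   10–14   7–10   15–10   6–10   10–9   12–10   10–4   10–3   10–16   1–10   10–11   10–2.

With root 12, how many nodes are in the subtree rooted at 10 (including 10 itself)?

14

Descendants of 10 (including itself): 10, 9, 6, 14, 7, 3, 16, 2, 11, 8, 15, 4, 5, 1. That's 14.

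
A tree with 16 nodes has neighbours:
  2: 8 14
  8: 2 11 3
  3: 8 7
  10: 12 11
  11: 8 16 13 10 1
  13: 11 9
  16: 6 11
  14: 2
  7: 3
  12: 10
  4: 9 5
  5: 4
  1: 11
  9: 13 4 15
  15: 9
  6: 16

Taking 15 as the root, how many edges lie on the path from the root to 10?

Path from 15 to 10: 15–9–13–11–10, which has 4 edges.

4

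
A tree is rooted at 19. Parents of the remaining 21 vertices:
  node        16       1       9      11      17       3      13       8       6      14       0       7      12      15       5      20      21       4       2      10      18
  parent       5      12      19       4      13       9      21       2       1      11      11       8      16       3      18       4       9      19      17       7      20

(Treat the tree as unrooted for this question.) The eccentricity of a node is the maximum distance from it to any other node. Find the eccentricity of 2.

A farthest node from 2 is 6.
The path 2-17-13-21-9-19-4-20-18-5-16-12-1-6 has 13 edges.

13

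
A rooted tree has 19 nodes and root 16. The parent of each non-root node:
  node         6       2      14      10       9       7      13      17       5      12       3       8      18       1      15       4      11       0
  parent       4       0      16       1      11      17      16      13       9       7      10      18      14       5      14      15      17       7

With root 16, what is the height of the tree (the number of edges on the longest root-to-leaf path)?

3 sits deepest: 16–13–17–11–9–5–1–10–3 — 8 edges from the root.

8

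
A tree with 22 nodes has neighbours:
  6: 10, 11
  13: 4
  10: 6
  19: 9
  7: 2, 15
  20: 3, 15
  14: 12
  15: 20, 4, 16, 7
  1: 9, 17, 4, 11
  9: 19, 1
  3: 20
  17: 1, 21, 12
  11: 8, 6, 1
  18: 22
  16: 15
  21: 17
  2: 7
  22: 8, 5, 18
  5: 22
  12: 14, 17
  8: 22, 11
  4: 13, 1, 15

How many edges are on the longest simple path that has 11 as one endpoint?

The node farthest from 11 is 2 (3 also at distance 5), via 11–1–4–15–7–2 — 5 edges.

5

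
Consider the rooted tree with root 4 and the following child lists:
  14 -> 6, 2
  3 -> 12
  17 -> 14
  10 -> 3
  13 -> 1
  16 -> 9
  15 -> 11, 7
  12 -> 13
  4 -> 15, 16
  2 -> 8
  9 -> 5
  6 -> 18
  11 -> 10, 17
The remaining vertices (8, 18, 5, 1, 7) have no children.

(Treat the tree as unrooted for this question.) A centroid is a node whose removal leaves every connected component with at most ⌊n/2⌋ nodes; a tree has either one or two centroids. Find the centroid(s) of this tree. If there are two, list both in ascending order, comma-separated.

11

If 11 is removed the pieces have sizes 6, 6, 5, all ≤ ⌊18/2⌋ = 9.
Every other node leaves some component of size > 9, so the centroid is unique.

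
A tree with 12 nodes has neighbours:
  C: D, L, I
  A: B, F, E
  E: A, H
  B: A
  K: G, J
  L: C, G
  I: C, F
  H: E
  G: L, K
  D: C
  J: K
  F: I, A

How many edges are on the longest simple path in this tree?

9

Starting from H, a farthest node is J at distance 9.
One longest path: H–E–A–F–I–C–L–G–K–J.
So the diameter is 9.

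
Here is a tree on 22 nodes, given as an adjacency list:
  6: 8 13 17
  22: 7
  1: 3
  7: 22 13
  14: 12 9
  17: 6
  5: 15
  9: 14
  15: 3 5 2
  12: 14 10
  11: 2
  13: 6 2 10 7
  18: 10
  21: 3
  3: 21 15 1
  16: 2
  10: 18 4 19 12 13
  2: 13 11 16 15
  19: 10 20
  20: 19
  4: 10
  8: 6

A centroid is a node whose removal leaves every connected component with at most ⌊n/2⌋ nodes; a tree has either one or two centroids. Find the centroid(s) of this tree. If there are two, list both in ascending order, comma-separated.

13

Delete 13: the remaining components have sizes 8, 8, 3, 2. Max 8 ≤ 11, so 13 is a centroid.
Every other node leaves some component of size > 11, so the centroid is unique.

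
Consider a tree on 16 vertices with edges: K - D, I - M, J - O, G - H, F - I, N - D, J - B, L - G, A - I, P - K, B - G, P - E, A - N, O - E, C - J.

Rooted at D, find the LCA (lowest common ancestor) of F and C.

Path F→root: F I A N D; path C→root: C J O E P K D.
First common node: D.

D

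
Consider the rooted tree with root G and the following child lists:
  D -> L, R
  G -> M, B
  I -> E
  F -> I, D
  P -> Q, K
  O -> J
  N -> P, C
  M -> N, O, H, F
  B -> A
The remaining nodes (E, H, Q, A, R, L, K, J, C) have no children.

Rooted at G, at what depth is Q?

Path from G to Q: G → M → N → P → Q, which has 4 edges.

4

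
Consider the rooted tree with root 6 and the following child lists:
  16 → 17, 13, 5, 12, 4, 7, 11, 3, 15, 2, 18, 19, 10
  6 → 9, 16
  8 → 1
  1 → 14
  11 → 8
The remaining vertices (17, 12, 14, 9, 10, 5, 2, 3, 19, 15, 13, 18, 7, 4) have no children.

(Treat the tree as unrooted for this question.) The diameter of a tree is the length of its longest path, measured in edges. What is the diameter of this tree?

6

BFS from 14 reaches 9 last, at distance 6; BFS from 9 confirms no node is farther.
Path: 14–1–8–11–16–6–9.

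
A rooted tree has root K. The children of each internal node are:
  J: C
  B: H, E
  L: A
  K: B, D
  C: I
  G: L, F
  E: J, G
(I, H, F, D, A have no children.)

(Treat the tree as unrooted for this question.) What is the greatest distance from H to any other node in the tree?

5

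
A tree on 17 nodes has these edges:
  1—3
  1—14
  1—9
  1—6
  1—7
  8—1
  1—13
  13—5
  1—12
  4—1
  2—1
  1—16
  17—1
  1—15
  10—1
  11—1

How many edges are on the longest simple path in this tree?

3

Starting from 5, a farthest node is 16 at distance 3.
One longest path: 5 – 13 – 1 – 16.
So the diameter is 3.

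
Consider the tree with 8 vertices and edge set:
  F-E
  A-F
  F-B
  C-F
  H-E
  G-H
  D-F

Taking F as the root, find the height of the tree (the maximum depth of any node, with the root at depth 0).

G sits deepest: F – E – H – G — 3 edges from the root.

3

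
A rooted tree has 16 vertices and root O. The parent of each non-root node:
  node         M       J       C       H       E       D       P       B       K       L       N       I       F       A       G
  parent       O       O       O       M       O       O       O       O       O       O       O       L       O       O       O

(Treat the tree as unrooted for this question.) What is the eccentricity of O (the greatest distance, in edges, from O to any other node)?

Distances from O peak at 2, attained at I (H also at distance 2).
O-L-I

2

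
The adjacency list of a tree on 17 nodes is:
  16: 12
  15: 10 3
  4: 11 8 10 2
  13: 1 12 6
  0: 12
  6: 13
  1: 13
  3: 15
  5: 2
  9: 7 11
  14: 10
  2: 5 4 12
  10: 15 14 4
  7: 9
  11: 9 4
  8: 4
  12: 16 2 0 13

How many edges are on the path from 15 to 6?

6

The path is 15 - 10 - 4 - 2 - 12 - 13 - 6, which has 6 edges.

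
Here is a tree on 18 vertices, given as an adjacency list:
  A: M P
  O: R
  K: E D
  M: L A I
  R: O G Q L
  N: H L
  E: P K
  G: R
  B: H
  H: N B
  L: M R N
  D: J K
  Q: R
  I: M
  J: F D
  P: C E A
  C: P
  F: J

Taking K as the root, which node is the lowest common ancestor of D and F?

D

Path D→root: D K; path F→root: F J D K.
First common node: D.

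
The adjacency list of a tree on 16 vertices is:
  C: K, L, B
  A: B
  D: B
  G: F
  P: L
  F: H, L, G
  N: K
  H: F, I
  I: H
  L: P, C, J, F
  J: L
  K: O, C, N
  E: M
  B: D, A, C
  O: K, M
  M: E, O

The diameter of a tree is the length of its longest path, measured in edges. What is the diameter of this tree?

A longest path is E–M–O–K–C–L–F–H–I, with 8 edges.

8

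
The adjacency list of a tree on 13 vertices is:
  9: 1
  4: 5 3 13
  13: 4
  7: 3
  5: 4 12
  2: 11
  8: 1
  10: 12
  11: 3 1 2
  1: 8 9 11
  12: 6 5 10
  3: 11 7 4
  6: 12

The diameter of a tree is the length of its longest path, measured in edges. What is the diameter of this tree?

7

A longest path is 8–1–11–3–4–5–12–6, with 7 edges.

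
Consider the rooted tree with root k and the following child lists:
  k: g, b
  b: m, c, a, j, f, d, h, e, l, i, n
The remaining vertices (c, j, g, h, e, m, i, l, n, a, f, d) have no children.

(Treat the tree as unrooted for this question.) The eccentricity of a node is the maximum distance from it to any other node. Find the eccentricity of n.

3

Distances from n peak at 3, attained at g.
n-b-k-g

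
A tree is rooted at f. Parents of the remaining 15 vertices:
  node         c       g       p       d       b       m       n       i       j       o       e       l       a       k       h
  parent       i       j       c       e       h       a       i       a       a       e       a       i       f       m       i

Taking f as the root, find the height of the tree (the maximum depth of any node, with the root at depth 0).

b sits deepest: f-a-i-h-b — 4 edges from the root.

4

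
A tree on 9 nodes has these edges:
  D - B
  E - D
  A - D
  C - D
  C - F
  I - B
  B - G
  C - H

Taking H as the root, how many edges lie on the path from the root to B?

3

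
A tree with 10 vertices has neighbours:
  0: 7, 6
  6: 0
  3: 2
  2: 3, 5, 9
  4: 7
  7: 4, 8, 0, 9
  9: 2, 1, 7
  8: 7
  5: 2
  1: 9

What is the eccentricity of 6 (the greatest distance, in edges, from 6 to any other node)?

5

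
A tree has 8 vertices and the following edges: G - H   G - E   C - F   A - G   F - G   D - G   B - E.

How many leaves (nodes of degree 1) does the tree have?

The leaves are A, B, C, D, H.
That is 5 leaves.

5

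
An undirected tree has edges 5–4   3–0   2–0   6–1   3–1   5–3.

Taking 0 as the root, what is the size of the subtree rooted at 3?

5

Descendants of 3 (including itself): 3, 1, 5, 6, 4. That's 5.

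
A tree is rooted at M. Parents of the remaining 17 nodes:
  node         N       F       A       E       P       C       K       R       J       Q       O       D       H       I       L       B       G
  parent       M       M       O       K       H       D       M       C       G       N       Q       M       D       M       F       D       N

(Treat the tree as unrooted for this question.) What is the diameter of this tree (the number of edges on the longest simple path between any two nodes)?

7

BFS from A reaches P last, at distance 7; BFS from P confirms no node is farther.
Path: A – O – Q – N – M – D – H – P.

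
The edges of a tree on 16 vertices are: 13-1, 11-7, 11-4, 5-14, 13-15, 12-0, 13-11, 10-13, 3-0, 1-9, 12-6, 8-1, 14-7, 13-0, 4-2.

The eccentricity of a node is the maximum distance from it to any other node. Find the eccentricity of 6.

7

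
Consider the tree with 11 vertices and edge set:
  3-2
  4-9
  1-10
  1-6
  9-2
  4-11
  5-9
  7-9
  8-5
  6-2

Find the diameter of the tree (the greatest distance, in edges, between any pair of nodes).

6

A longest path is 10-1-6-2-9-4-11, with 6 edges.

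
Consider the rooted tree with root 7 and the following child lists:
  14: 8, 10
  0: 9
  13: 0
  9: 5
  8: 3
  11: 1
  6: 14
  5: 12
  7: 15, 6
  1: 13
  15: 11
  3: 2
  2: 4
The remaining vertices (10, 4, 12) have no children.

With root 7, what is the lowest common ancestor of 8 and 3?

8

8's ancestor chain is 8, 14, 6, 7 and 3's is 3, 8, 14, 6, 7; they first meet at 8.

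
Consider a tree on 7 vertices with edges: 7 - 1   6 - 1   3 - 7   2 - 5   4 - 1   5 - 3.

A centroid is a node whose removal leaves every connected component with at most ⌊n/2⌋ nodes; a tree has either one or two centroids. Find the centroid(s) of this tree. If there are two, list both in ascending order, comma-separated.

Removing 7 splits the tree into components of sizes 3, 3; the largest is 3 ≤ ⌊7/2⌋ = 3.
Every other node leaves some component of size > 3, so the centroid is unique.

7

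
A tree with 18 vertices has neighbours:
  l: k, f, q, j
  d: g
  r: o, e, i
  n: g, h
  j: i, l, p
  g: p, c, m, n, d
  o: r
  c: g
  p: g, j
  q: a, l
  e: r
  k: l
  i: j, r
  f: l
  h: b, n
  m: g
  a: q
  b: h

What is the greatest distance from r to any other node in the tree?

7

A farthest node from r is b.
The path r – i – j – p – g – n – h – b has 7 edges.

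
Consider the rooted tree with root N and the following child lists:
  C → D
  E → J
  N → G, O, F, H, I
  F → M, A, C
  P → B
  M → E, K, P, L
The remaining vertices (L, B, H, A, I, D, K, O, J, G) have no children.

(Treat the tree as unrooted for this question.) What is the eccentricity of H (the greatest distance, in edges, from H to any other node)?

5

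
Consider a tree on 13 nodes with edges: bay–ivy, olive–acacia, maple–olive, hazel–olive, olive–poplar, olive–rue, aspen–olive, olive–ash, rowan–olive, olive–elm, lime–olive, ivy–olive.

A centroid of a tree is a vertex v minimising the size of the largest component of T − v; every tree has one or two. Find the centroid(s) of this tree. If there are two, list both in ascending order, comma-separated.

olive

Delete olive: the remaining components have sizes 2, 1, 1, 1, 1, 1, 1, 1, 1, 1, 1. Max 2 ≤ 6, so olive is a centroid.
No neighbour of olive does as well, so olive is the unique centroid.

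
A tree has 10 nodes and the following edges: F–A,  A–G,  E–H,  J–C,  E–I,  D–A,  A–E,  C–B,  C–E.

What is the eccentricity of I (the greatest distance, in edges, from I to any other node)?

3

Distances from I peak at 3, attained at B (F, J, G, D also at distance 3).
I – E – C – B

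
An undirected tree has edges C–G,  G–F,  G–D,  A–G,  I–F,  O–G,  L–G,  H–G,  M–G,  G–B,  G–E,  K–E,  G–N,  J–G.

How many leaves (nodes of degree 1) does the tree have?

12

The leaves are A, B, C, D, H, I, J, K, L, M, N, O.
That is 12 leaves.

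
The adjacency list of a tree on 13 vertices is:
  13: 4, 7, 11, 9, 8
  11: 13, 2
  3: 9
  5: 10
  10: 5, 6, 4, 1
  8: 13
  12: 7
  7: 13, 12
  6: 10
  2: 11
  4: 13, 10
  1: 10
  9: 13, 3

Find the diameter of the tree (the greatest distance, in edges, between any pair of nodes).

BFS from 5 reaches 2 last, at distance 5; BFS from 2 confirms no node is farther.
Path: 5 - 10 - 4 - 13 - 11 - 2.

5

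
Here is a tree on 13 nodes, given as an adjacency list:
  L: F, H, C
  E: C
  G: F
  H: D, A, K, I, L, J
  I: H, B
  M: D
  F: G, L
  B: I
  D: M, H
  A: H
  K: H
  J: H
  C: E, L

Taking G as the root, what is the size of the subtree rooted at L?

11

Descendants of L (including itself): L, H, C, J, D, K, I, A, E, M, B. That's 11.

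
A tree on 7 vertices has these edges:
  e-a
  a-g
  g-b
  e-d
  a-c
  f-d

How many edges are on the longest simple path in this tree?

BFS from b reaches f last, at distance 5; BFS from f confirms no node is farther.
Path: b–g–a–e–d–f.

5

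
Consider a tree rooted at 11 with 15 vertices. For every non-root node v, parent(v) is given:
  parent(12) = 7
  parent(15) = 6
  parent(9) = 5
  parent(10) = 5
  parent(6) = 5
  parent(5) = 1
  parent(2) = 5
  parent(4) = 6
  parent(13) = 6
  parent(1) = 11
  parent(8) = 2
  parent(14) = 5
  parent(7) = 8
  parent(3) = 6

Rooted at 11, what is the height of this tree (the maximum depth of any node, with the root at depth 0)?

6

12 sits deepest: 11–1–5–2–8–7–12 — 6 edges from the root.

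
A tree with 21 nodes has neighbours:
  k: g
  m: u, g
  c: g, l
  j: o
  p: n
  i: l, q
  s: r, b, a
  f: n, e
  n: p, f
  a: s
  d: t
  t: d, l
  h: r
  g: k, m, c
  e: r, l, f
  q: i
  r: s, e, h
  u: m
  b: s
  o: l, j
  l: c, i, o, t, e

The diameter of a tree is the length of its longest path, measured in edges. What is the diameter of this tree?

A longest path is u–m–g–c–l–e–f–n–p, with 8 edges.

8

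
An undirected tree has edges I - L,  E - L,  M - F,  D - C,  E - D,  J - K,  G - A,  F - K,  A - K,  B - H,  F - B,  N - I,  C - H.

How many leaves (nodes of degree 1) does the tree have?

4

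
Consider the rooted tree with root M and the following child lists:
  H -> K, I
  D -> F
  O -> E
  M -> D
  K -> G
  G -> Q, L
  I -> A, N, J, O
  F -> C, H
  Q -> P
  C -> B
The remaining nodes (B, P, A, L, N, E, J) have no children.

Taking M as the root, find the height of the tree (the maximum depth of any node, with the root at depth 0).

The longest root-to-leaf path is M – D – F – H – K – G – Q – P (7 edges).

7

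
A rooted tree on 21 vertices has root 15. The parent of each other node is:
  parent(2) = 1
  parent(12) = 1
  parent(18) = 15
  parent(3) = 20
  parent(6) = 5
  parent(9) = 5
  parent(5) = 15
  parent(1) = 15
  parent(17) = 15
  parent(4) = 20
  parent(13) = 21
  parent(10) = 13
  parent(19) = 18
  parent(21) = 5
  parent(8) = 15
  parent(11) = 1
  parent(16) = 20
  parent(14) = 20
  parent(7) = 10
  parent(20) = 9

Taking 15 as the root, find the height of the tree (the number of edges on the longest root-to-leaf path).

5

7 sits deepest: 15-5-21-13-10-7 — 5 edges from the root.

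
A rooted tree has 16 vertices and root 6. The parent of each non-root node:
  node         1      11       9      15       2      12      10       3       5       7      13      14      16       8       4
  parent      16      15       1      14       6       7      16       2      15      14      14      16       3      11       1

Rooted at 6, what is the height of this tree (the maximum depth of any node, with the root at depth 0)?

The longest root-to-leaf path is 6 – 2 – 3 – 16 – 14 – 15 – 11 – 8 (7 edges).

7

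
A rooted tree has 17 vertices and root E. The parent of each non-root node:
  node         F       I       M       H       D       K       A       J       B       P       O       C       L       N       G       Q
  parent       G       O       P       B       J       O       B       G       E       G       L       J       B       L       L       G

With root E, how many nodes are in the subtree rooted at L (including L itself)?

L's subtree: {L, G, O, N, J, P, Q, F, I, K, C, D, M}, size 13.

13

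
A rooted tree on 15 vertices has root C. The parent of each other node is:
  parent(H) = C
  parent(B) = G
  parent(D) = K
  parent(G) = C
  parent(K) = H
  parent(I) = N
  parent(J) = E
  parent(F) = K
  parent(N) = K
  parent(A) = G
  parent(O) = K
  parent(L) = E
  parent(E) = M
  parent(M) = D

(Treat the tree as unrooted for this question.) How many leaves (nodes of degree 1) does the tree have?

Degree-1 nodes: A, B, F, I, J, L, O — 7 of them.

7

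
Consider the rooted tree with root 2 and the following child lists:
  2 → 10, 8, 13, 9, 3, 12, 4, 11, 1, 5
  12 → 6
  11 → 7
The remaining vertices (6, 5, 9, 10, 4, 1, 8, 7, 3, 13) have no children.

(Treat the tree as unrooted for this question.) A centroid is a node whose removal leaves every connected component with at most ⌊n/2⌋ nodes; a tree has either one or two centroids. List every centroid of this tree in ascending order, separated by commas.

2

If 2 is removed the pieces have sizes 2, 2, 1, 1, 1, 1, 1, 1, 1, 1, all ≤ ⌊13/2⌋ = 6.
Every other node leaves some component of size > 6, so the centroid is unique.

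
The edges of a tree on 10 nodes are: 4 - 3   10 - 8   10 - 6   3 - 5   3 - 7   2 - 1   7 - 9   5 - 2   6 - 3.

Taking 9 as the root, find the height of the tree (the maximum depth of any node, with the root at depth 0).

5

8 sits deepest: 9–7–3–6–10–8 — 5 edges from the root.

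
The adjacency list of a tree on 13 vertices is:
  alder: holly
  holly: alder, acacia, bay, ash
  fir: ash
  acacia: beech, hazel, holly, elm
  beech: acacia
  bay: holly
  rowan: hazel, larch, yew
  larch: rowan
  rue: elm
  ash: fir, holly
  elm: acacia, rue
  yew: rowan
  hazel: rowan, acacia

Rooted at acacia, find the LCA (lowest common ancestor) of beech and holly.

acacia

Ancestors of beech (toward the root): beech, acacia.
Ancestors of holly: holly, acacia.
The deepest node appearing in both lists is acacia.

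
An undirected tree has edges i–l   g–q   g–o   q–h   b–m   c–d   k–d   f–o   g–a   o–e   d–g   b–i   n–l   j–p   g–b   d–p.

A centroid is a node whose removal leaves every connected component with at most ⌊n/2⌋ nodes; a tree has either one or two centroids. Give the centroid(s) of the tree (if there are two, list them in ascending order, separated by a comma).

g

If g is removed the pieces have sizes 5, 5, 3, 2, 1, all ≤ ⌊17/2⌋ = 8.
No neighbour of g does as well, so g is the unique centroid.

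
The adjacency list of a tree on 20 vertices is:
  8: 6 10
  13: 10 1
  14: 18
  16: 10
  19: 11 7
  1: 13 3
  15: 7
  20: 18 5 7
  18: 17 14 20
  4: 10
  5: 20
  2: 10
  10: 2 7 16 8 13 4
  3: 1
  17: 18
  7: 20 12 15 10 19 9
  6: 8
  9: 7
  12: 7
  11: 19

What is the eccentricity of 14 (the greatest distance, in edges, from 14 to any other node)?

7

The node farthest from 14 is 3, via 14–18–20–7–10–13–1–3 — 7 edges.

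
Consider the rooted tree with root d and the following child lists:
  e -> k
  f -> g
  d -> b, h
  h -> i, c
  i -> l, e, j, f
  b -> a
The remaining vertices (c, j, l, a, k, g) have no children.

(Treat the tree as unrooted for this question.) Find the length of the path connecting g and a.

6

Walking from g: g – f – i – h – d – b – a. Length 6.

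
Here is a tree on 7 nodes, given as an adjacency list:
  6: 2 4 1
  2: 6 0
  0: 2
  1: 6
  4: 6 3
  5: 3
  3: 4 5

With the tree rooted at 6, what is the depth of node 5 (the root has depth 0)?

6 → 4 → 3 → 5 — 3 edges.

3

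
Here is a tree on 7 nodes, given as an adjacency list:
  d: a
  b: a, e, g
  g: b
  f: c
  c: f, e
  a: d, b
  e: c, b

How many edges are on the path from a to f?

4

a–b–e–c–f: 4 edges.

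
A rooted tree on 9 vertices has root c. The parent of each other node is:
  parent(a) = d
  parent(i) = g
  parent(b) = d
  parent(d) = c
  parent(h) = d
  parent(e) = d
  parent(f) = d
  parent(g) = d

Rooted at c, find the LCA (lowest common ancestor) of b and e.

b's ancestor chain is b, d, c and e's is e, d, c; they first meet at d.

d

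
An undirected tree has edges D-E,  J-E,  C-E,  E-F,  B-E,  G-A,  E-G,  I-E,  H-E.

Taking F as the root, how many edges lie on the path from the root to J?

F – E – J — 2 edges.

2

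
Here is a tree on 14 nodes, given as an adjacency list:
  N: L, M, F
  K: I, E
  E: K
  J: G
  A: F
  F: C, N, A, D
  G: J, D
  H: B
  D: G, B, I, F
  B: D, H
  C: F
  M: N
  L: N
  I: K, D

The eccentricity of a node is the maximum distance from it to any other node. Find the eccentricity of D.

Distances from D peak at 3, attained at L (M, E also at distance 3).
D–F–N–L

3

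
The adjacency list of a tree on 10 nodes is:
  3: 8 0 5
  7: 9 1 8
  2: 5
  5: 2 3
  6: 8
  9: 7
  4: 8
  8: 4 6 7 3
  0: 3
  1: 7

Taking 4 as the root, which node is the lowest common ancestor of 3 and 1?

Path 3→root: 3 8 4; path 1→root: 1 7 8 4.
First common node: 8.

8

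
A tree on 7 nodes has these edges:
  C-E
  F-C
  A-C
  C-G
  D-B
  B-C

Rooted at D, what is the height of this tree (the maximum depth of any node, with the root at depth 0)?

3

A deepest node is G, reached by D-B-C-G.
That path has 3 edges, so the height is 3.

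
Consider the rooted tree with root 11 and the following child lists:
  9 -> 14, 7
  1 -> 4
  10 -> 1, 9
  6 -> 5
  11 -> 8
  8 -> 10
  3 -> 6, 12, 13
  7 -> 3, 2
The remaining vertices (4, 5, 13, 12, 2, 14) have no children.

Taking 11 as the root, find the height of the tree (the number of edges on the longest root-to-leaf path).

The longest root-to-leaf path is 11-8-10-9-7-3-6-5 (7 edges).

7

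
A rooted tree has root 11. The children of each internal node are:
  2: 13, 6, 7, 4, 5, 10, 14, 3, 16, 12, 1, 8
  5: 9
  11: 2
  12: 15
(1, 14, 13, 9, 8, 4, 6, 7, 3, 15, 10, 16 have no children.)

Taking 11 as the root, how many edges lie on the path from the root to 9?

11–2–5–9 — 3 edges.

3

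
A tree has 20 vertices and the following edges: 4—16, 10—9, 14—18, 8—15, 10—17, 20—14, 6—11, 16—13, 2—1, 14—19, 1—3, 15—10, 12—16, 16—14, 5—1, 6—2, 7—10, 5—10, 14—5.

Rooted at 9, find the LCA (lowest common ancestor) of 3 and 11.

Ancestors of 3 (toward the root): 3, 1, 5, 10, 9.
Ancestors of 11: 11, 6, 2, 1, 5, 10, 9.
The deepest node appearing in both lists is 1.

1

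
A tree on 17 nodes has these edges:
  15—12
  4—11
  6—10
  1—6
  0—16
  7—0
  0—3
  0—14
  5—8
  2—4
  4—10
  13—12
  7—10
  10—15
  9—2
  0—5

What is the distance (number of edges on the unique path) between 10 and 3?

3

Walking from 10: 10 - 7 - 0 - 3. Length 3.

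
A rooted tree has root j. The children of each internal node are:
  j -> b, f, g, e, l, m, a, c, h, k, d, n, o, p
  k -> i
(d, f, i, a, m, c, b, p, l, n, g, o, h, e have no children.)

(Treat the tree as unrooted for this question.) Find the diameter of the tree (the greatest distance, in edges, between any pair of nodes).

Starting from i, a farthest node is e at distance 3.
One longest path: i – k – j – e.
So the diameter is 3.

3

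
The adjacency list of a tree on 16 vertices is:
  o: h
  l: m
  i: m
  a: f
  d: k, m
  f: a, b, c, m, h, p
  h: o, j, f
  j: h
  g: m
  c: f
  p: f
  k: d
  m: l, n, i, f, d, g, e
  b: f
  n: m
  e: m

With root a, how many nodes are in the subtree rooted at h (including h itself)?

The subtree rooted at h contains: h, j, o — 3 nodes.

3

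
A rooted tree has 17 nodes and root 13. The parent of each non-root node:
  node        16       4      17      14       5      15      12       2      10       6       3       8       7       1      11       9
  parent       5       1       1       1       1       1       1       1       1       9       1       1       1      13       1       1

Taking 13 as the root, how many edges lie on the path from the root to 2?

13 → 1 → 2 — 2 edges.

2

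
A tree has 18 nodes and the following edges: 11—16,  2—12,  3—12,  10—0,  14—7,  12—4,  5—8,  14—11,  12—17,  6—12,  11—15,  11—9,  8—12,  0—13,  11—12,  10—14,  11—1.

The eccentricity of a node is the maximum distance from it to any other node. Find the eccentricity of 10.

The node farthest from 10 is 5, via 10 – 14 – 11 – 12 – 8 – 5 — 5 edges.

5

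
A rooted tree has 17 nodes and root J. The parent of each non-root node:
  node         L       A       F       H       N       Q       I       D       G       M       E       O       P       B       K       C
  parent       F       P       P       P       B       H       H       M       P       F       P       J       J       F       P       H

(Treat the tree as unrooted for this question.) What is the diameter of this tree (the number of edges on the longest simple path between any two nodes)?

5

BFS from N reaches O last, at distance 5; BFS from O confirms no node is farther.
Path: N–B–F–P–J–O.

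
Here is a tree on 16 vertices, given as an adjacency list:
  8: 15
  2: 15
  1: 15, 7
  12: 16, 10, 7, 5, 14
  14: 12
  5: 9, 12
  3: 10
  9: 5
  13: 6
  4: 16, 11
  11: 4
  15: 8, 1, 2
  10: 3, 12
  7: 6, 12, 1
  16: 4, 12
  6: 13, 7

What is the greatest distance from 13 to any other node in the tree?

Distances from 13 peak at 6, attained at 11.
13–6–7–12–16–4–11

6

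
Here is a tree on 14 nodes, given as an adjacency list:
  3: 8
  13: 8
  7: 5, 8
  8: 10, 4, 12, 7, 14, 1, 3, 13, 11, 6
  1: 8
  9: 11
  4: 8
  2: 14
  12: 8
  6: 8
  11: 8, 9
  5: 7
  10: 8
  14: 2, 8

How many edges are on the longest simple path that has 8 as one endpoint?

A farthest node from 8 is 9 (5, 2 also at distance 2).
The path 8–11–9 has 2 edges.

2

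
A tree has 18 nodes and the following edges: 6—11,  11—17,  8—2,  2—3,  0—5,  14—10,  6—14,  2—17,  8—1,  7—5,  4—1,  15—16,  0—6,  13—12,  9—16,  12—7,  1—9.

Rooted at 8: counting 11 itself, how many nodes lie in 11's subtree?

9

11's subtree: {11, 6, 0, 14, 5, 10, 7, 12, 13}, size 9.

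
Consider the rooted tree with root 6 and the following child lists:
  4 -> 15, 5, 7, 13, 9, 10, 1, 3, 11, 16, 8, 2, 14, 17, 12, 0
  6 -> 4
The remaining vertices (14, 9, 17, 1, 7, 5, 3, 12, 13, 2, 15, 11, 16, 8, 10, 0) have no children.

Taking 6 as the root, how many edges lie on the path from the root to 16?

2

Path from 6 to 16: 6–4–16, which has 2 edges.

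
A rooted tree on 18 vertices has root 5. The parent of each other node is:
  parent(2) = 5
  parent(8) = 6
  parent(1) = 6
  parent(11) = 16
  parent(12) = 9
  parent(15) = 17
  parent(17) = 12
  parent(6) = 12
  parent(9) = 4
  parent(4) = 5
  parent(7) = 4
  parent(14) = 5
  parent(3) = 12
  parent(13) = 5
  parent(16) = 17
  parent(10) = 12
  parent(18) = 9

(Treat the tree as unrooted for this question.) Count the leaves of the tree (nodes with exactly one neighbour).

Exactly 11 nodes have a single neighbour: 1, 2, 3, 7, 8, 10, 11, 13, 14, 15, 18.

11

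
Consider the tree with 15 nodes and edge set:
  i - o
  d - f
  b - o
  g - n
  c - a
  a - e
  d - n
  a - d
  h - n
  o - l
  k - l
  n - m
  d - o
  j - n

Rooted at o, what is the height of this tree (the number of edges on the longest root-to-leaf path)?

3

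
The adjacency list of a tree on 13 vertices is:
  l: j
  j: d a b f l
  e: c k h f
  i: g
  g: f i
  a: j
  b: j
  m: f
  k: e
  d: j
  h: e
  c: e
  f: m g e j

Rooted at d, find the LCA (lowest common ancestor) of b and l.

j

b's ancestor chain is b, j, d and l's is l, j, d; they first meet at j.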